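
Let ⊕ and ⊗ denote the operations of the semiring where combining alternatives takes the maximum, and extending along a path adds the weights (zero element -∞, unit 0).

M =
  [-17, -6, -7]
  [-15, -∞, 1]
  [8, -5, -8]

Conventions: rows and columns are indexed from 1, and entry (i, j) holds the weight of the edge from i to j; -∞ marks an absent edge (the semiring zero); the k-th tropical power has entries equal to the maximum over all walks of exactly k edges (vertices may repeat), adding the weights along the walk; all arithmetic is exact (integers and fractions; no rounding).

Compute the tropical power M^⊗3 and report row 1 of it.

M^⊗2:
  [1, -12, -5]
  [9, -4, -7]
  [0, 2, 1]
M^⊗3:
  [3, -5, -6]
  [1, 3, 2]
  [9, -4, 3]
Answer: row 1 of M^⊗3 = [3, -5, -6]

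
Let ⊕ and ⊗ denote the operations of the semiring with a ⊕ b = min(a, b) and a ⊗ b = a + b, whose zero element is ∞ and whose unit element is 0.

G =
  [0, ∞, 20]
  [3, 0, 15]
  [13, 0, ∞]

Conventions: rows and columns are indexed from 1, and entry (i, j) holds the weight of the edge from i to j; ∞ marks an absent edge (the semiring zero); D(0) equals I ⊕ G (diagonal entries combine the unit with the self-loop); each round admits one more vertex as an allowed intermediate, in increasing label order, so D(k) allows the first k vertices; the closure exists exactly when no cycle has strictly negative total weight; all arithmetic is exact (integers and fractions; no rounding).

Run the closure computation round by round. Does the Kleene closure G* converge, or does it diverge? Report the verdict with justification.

D(0):
  [0, ∞, 20]
  [3, 0, 15]
  [13, 0, 0]
D(1):
  [0, ∞, 20]
  [3, 0, 15]
  [13, 0, 0]
D(2):
  [0, ∞, 20]
  [3, 0, 15]
  [3, 0, 0]
D(3):
  [0, 20, 20]
  [3, 0, 15]
  [3, 0, 0]
Key observation: every diagonal entry stays at the unit through all rounds, so no improving cycle exists.
Answer: CONVERGES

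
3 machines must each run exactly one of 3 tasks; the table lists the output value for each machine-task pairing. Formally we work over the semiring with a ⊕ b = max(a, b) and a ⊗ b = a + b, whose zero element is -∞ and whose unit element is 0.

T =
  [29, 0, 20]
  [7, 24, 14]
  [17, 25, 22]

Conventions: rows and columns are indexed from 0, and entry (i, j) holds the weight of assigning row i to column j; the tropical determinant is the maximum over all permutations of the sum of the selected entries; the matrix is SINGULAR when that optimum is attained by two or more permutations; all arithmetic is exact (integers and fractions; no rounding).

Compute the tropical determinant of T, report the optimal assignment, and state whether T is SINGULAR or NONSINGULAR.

σ = (0, 1, 2): 29 + 24 + 22 = 75
σ = (0, 2, 1): 29 + 14 + 25 = 68
σ = (1, 0, 2): 0 + 7 + 22 = 29
σ = (1, 2, 0): 0 + 14 + 17 = 31
σ = (2, 0, 1): 20 + 7 + 25 = 52
σ = (2, 1, 0): 20 + 24 + 17 = 61
Optimal value attained by: σ = (0, 1, 2).
Answer: det⊕(T) = 75; verdict: NONSINGULAR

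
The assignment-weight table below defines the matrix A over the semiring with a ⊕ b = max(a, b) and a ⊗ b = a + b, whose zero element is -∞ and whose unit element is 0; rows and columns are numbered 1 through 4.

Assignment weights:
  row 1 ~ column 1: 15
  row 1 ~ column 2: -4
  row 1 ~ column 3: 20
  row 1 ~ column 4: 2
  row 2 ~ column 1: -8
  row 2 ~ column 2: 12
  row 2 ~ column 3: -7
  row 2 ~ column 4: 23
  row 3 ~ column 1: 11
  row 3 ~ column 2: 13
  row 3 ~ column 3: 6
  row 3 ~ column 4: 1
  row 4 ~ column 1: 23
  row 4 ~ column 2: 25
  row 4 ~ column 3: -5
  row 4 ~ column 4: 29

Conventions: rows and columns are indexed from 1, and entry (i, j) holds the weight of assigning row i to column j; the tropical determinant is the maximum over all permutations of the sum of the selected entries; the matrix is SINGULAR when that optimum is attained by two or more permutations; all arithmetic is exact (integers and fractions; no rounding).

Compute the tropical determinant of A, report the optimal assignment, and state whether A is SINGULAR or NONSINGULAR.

σ = (1, 2, 3, 4): 15 + 12 + 6 + 29 = 62
σ = (1, 2, 4, 3): 15 + 12 + 1 + (-5) = 23
σ = (1, 3, 2, 4): 15 + (-7) + 13 + 29 = 50
σ = (1, 3, 4, 2): 15 + (-7) + 1 + 25 = 34
σ = (1, 4, 2, 3): 15 + 23 + 13 + (-5) = 46
σ = (1, 4, 3, 2): 15 + 23 + 6 + 25 = 69
σ = (2, 1, 3, 4): (-4) + (-8) + 6 + 29 = 23
σ = (2, 1, 4, 3): (-4) + (-8) + 1 + (-5) = -16
σ = (2, 3, 1, 4): (-4) + (-7) + 11 + 29 = 29
σ = (2, 3, 4, 1): (-4) + (-7) + 1 + 23 = 13
σ = (2, 4, 1, 3): (-4) + 23 + 11 + (-5) = 25
σ = (2, 4, 3, 1): (-4) + 23 + 6 + 23 = 48
σ = (3, 1, 2, 4): 20 + (-8) + 13 + 29 = 54
σ = (3, 1, 4, 2): 20 + (-8) + 1 + 25 = 38
σ = (3, 2, 1, 4): 20 + 12 + 11 + 29 = 72
σ = (3, 2, 4, 1): 20 + 12 + 1 + 23 = 56
σ = (3, 4, 1, 2): 20 + 23 + 11 + 25 = 79
σ = (3, 4, 2, 1): 20 + 23 + 13 + 23 = 79
σ = (4, 1, 2, 3): 2 + (-8) + 13 + (-5) = 2
σ = (4, 1, 3, 2): 2 + (-8) + 6 + 25 = 25
σ = (4, 2, 1, 3): 2 + 12 + 11 + (-5) = 20
σ = (4, 2, 3, 1): 2 + 12 + 6 + 23 = 43
σ = (4, 3, 1, 2): 2 + (-7) + 11 + 25 = 31
σ = (4, 3, 2, 1): 2 + (-7) + 13 + 23 = 31
Optimal value attained by: σ = (3, 4, 1, 2).
Answer: det⊕(A) = 79; verdict: SINGULAR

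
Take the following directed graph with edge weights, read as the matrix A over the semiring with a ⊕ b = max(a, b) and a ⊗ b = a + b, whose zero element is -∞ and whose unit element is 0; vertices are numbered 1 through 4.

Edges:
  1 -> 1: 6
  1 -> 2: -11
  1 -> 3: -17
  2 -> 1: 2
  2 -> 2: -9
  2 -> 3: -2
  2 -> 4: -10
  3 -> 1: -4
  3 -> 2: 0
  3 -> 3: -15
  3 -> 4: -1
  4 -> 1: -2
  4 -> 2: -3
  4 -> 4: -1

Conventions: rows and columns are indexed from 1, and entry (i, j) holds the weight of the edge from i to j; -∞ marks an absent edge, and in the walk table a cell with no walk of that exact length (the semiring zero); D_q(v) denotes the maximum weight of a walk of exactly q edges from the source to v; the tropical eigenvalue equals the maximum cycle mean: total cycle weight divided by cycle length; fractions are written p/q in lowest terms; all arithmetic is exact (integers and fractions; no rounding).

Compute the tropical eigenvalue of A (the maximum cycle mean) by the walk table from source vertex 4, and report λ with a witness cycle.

q=0: [-∞, -∞, -∞, 0]
q=1: [-2, -3, -∞, -1]
q=2: [4, -4, -5, -2]
q=3: [10, -5, -6, -3]
q=4: [16, -1, -7, -4]
Optimal cycle mean attained by: cycle 1->1, total 6, length 1.
Answer: λ = 6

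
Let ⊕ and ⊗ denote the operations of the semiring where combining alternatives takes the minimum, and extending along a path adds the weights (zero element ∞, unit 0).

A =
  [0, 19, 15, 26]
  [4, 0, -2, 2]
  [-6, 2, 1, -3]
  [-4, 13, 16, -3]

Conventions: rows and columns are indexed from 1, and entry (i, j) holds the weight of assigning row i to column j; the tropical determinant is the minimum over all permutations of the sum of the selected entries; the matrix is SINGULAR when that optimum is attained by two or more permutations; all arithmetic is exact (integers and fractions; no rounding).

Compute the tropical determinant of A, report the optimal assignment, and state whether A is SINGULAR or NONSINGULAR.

σ = (1, 2, 3, 4): 0 + 0 + 1 + (-3) = -2
σ = (1, 2, 4, 3): 0 + 0 + (-3) + 16 = 13
σ = (1, 3, 2, 4): 0 + (-2) + 2 + (-3) = -3
σ = (1, 3, 4, 2): 0 + (-2) + (-3) + 13 = 8
σ = (1, 4, 2, 3): 0 + 2 + 2 + 16 = 20
σ = (1, 4, 3, 2): 0 + 2 + 1 + 13 = 16
σ = (2, 1, 3, 4): 19 + 4 + 1 + (-3) = 21
σ = (2, 1, 4, 3): 19 + 4 + (-3) + 16 = 36
σ = (2, 3, 1, 4): 19 + (-2) + (-6) + (-3) = 8
σ = (2, 3, 4, 1): 19 + (-2) + (-3) + (-4) = 10
σ = (2, 4, 1, 3): 19 + 2 + (-6) + 16 = 31
σ = (2, 4, 3, 1): 19 + 2 + 1 + (-4) = 18
σ = (3, 1, 2, 4): 15 + 4 + 2 + (-3) = 18
σ = (3, 1, 4, 2): 15 + 4 + (-3) + 13 = 29
σ = (3, 2, 1, 4): 15 + 0 + (-6) + (-3) = 6
σ = (3, 2, 4, 1): 15 + 0 + (-3) + (-4) = 8
σ = (3, 4, 1, 2): 15 + 2 + (-6) + 13 = 24
σ = (3, 4, 2, 1): 15 + 2 + 2 + (-4) = 15
σ = (4, 1, 2, 3): 26 + 4 + 2 + 16 = 48
σ = (4, 1, 3, 2): 26 + 4 + 1 + 13 = 44
σ = (4, 2, 1, 3): 26 + 0 + (-6) + 16 = 36
σ = (4, 2, 3, 1): 26 + 0 + 1 + (-4) = 23
σ = (4, 3, 1, 2): 26 + (-2) + (-6) + 13 = 31
σ = (4, 3, 2, 1): 26 + (-2) + 2 + (-4) = 22
Optimal value attained by: σ = (1, 3, 2, 4).
Answer: det⊕(A) = -3; verdict: NONSINGULAR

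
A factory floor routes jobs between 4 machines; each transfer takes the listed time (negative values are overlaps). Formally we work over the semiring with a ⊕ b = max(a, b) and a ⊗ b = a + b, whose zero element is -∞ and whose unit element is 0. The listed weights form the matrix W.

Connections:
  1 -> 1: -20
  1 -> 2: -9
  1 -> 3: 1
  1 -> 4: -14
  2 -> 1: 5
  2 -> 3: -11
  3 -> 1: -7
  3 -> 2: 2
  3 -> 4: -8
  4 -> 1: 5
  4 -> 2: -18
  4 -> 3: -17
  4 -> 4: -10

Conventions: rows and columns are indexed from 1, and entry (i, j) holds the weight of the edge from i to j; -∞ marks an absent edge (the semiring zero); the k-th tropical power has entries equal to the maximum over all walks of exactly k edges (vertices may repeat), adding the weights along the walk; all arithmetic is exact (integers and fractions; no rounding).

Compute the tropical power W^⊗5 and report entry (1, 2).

W^⊗2:
  [-4, 3, -19, -7]
  [-15, -4, 6, -9]
  [7, -16, -6, -18]
  [-5, -4, 6, -9]
W^⊗3:
  [8, -13, -3, -17]
  [1, 8, -14, -2]
  [-11, -2, 8, -7]
  [1, 8, -4, -2]
W^⊗4:
  [-8, -1, 9, -6]
  [13, -8, 2, -12]
  [3, 10, -10, 0]
  [13, -2, 2, -12]
W^⊗5:
  [4, 11, -7, 1]
  [-3, 4, 14, -1]
  [15, -6, 4, -10]
  [3, 4, 14, -1]
Key observation: the optimum is the walk 1->3->2->1->3->2, with weight 1 + 2 + 5 + 1 + 2 = 11.
Optimal value attained by: walk 1->3->2->1->3->2.
Answer: (W^⊗5)[1][2] = 11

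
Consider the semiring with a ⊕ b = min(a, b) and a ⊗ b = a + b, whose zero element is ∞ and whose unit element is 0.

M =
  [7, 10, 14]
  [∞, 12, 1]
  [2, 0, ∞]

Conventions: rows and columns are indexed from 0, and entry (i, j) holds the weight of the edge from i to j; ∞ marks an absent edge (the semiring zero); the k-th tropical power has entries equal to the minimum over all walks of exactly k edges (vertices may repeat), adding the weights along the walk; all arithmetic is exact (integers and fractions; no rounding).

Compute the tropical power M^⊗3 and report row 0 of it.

M^⊗2:
  [14, 14, 11]
  [3, 1, 13]
  [9, 12, 1]
M^⊗3:
  [13, 11, 15]
  [10, 13, 2]
  [3, 1, 13]
Answer: row 0 of M^⊗3 = [13, 11, 15]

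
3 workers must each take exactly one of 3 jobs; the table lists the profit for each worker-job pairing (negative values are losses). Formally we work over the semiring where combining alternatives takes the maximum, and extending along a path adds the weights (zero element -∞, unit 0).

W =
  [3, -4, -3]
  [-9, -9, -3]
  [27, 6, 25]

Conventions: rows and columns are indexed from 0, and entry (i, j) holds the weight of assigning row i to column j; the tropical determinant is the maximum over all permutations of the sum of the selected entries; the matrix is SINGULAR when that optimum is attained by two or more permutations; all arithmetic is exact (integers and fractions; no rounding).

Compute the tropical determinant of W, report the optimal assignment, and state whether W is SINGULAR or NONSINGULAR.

σ = (0, 1, 2): 3 + (-9) + 25 = 19
σ = (0, 2, 1): 3 + (-3) + 6 = 6
σ = (1, 0, 2): (-4) + (-9) + 25 = 12
σ = (1, 2, 0): (-4) + (-3) + 27 = 20
σ = (2, 0, 1): (-3) + (-9) + 6 = -6
σ = (2, 1, 0): (-3) + (-9) + 27 = 15
Optimal value attained by: σ = (1, 2, 0).
Answer: det⊕(W) = 20; verdict: NONSINGULAR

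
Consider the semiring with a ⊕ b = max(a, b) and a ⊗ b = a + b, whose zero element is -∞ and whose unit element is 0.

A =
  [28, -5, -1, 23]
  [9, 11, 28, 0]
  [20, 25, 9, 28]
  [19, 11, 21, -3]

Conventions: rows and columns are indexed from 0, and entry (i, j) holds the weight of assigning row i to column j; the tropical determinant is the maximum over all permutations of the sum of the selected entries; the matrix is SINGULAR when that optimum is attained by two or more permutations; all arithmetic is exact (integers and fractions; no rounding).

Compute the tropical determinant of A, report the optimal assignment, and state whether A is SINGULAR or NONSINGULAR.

σ = (0, 1, 2, 3): 28 + 11 + 9 + (-3) = 45
σ = (0, 1, 3, 2): 28 + 11 + 28 + 21 = 88
σ = (0, 2, 1, 3): 28 + 28 + 25 + (-3) = 78
σ = (0, 2, 3, 1): 28 + 28 + 28 + 11 = 95
σ = (0, 3, 1, 2): 28 + 0 + 25 + 21 = 74
σ = (0, 3, 2, 1): 28 + 0 + 9 + 11 = 48
σ = (1, 0, 2, 3): (-5) + 9 + 9 + (-3) = 10
σ = (1, 0, 3, 2): (-5) + 9 + 28 + 21 = 53
σ = (1, 2, 0, 3): (-5) + 28 + 20 + (-3) = 40
σ = (1, 2, 3, 0): (-5) + 28 + 28 + 19 = 70
σ = (1, 3, 0, 2): (-5) + 0 + 20 + 21 = 36
σ = (1, 3, 2, 0): (-5) + 0 + 9 + 19 = 23
σ = (2, 0, 1, 3): (-1) + 9 + 25 + (-3) = 30
σ = (2, 0, 3, 1): (-1) + 9 + 28 + 11 = 47
σ = (2, 1, 0, 3): (-1) + 11 + 20 + (-3) = 27
σ = (2, 1, 3, 0): (-1) + 11 + 28 + 19 = 57
σ = (2, 3, 0, 1): (-1) + 0 + 20 + 11 = 30
σ = (2, 3, 1, 0): (-1) + 0 + 25 + 19 = 43
σ = (3, 0, 1, 2): 23 + 9 + 25 + 21 = 78
σ = (3, 0, 2, 1): 23 + 9 + 9 + 11 = 52
σ = (3, 1, 0, 2): 23 + 11 + 20 + 21 = 75
σ = (3, 1, 2, 0): 23 + 11 + 9 + 19 = 62
σ = (3, 2, 0, 1): 23 + 28 + 20 + 11 = 82
σ = (3, 2, 1, 0): 23 + 28 + 25 + 19 = 95
Optimal value attained by: σ = (0, 2, 3, 1).
Answer: det⊕(A) = 95; verdict: SINGULAR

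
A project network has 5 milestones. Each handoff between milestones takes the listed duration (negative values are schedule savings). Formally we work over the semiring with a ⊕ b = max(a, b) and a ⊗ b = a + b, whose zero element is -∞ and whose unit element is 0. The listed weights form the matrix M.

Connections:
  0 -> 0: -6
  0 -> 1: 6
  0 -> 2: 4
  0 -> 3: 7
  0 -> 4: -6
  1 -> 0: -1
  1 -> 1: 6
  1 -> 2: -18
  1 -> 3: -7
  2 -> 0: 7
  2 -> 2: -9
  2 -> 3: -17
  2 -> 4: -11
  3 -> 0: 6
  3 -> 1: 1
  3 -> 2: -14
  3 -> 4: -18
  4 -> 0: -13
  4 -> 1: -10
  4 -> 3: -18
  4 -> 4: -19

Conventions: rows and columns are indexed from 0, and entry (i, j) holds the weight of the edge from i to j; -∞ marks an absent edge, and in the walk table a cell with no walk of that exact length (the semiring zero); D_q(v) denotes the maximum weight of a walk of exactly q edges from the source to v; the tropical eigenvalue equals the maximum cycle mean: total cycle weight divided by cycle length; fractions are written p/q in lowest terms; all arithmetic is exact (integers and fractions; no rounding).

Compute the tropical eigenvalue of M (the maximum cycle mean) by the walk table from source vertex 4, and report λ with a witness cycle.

q=0: [-∞, -∞, -∞, -∞, 0]
q=1: [-13, -10, -∞, -18, -19]
q=2: [-11, -4, -9, -6, -19]
q=3: [0, 2, -7, -4, -17]
q=4: [2, 8, 4, 7, -6]
q=5: [13, 14, 6, 9, -4]
Optimal cycle mean attained by: cycle 0->3->0, total 7 + 6, length 2.
Answer: λ = 13/2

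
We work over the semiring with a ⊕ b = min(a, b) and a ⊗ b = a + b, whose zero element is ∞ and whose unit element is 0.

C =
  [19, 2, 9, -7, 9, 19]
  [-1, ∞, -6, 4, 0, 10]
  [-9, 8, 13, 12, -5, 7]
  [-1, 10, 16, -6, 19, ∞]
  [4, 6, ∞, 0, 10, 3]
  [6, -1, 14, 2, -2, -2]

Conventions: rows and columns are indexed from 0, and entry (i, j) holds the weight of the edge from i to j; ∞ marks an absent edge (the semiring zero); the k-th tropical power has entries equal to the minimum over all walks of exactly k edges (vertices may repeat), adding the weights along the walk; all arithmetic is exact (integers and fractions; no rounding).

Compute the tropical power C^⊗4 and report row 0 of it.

C^⊗2:
  [-8, 3, -4, -13, 2, 12]
  [-15, 1, 7, -8, -11, 1]
  [-1, -7, 0, -16, 0, -2]
  [-7, 1, 4, -12, 8, 18]
  [-1, 2, 0, -6, 1, 1]
  [-2, -3, -7, -4, -4, -4]
C^⊗3:
  [-14, -6, -3, -19, -9, 3]
  [-9, -13, -6, -22, -6, -8]
  [-17, -6, -13, -22, -7, -4]
  [-13, -5, -5, -18, -1, 11]
  [-9, 0, -4, -12, -5, -1]
  [-16, -5, -9, -10, -12, -6]
C^⊗4:
  [-20, -12, -12, -25, -8, -6]
  [-23, -12, -19, -28, -13, -10]
  [-23, -15, -12, -28, -18, -6]
  [-19, -11, -11, -24, -10, 2]
  [-13, -7, -6, -18, -9, -3]
  [-18, -14, -11, -23, -14, -9]
Answer: row 0 of C^⊗4 = [-20, -12, -12, -25, -8, -6]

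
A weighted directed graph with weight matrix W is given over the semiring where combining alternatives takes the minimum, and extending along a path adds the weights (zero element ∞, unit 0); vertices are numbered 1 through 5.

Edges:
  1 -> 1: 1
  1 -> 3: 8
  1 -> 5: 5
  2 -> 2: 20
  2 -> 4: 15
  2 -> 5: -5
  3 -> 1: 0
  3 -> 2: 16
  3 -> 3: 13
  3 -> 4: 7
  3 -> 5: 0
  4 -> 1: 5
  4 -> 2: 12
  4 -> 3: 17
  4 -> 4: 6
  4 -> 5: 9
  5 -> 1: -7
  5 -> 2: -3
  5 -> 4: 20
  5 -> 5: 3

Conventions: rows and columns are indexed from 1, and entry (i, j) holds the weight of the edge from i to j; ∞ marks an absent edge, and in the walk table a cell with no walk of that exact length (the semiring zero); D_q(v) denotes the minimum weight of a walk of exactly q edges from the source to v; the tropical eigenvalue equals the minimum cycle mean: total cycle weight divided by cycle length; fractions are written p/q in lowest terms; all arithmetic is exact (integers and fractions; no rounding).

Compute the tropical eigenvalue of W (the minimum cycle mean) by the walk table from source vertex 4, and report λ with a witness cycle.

q=0: [∞, ∞, ∞, 0, ∞]
q=1: [5, 12, 17, 6, 9]
q=2: [2, 6, 13, 12, 7]
q=3: [0, 4, 10, 18, 1]
q=4: [-6, -2, 8, 17, -1]
q=5: [-8, -4, 2, 13, -7]
Optimal cycle mean attained by: cycle 2->5->2, total (-5) + (-3), length 2.
Answer: λ = -4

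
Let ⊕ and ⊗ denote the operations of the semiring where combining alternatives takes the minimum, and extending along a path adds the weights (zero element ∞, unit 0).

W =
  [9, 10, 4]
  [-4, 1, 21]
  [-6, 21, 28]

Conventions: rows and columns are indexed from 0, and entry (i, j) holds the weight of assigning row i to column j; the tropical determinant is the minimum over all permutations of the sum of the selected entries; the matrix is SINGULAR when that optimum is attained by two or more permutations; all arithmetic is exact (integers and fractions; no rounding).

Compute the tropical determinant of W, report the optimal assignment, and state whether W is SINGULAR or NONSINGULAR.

σ = (0, 1, 2): 9 + 1 + 28 = 38
σ = (0, 2, 1): 9 + 21 + 21 = 51
σ = (1, 0, 2): 10 + (-4) + 28 = 34
σ = (1, 2, 0): 10 + 21 + (-6) = 25
σ = (2, 0, 1): 4 + (-4) + 21 = 21
σ = (2, 1, 0): 4 + 1 + (-6) = -1
Optimal value attained by: σ = (2, 1, 0).
Answer: det⊕(W) = -1; verdict: NONSINGULAR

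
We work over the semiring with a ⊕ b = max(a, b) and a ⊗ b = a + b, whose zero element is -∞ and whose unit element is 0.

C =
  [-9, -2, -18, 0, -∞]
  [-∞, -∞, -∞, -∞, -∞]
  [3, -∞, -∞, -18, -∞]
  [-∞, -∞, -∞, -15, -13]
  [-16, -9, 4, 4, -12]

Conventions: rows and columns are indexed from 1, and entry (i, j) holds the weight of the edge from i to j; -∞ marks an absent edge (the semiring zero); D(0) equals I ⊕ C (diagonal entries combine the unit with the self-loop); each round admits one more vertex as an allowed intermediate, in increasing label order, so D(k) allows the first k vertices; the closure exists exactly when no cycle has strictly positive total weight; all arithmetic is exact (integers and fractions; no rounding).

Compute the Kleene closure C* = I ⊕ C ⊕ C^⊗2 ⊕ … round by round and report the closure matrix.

D(0):
  [0, -2, -18, 0, -∞]
  [-∞, 0, -∞, -∞, -∞]
  [3, -∞, 0, -18, -∞]
  [-∞, -∞, -∞, 0, -13]
  [-16, -9, 4, 4, 0]
D(1):
  [0, -2, -18, 0, -∞]
  [-∞, 0, -∞, -∞, -∞]
  [3, 1, 0, 3, -∞]
  [-∞, -∞, -∞, 0, -13]
  [-16, -9, 4, 4, 0]
D(2):
  [0, -2, -18, 0, -∞]
  [-∞, 0, -∞, -∞, -∞]
  [3, 1, 0, 3, -∞]
  [-∞, -∞, -∞, 0, -13]
  [-16, -9, 4, 4, 0]
D(3):
  [0, -2, -18, 0, -∞]
  [-∞, 0, -∞, -∞, -∞]
  [3, 1, 0, 3, -∞]
  [-∞, -∞, -∞, 0, -13]
  [7, 5, 4, 7, 0]
D(4):
  [0, -2, -18, 0, -13]
  [-∞, 0, -∞, -∞, -∞]
  [3, 1, 0, 3, -10]
  [-∞, -∞, -∞, 0, -13]
  [7, 5, 4, 7, 0]
D(5):
  [0, -2, -9, 0, -13]
  [-∞, 0, -∞, -∞, -∞]
  [3, 1, 0, 3, -10]
  [-6, -8, -9, 0, -13]
  [7, 5, 4, 7, 0]
Answer: C* = [[0, -2, -9, 0, -13], [-∞, 0, -∞, -∞, -∞], [3, 1, 0, 3, -10], [-6, -8, -9, 0, -13], [7, 5, 4, 7, 0]]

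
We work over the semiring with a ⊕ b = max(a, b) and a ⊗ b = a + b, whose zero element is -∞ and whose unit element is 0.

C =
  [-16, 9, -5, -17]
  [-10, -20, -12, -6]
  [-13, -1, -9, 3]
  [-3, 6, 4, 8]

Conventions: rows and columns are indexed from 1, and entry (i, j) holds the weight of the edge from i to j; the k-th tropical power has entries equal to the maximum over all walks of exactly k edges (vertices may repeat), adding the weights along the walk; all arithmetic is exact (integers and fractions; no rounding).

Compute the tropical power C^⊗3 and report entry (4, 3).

C^⊗2:
  [-1, -6, -3, 3]
  [-9, 0, -2, 2]
  [0, 9, 7, 11]
  [5, 14, 12, 16]
C^⊗3:
  [0, 9, 7, 11]
  [-1, 8, 6, 10]
  [8, 17, 15, 19]
  [13, 22, 20, 24]
Key observation: the optimum is the walk 4->4->4->3, with weight 8 + 8 + 4 = 20.
Optimal value attained by: walk 4->4->4->3.
Answer: (C^⊗3)[4][3] = 20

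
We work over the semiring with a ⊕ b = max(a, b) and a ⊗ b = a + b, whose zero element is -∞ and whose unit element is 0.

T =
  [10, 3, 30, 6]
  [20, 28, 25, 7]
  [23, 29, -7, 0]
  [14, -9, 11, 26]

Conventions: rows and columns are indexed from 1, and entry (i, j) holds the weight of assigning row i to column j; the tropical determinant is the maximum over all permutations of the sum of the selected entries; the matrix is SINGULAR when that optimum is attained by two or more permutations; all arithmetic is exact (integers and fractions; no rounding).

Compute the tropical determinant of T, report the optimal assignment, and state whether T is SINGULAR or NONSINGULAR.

σ = (1, 2, 3, 4): 10 + 28 + (-7) + 26 = 57
σ = (1, 2, 4, 3): 10 + 28 + 0 + 11 = 49
σ = (1, 3, 2, 4): 10 + 25 + 29 + 26 = 90
σ = (1, 3, 4, 2): 10 + 25 + 0 + (-9) = 26
σ = (1, 4, 2, 3): 10 + 7 + 29 + 11 = 57
σ = (1, 4, 3, 2): 10 + 7 + (-7) + (-9) = 1
σ = (2, 1, 3, 4): 3 + 20 + (-7) + 26 = 42
σ = (2, 1, 4, 3): 3 + 20 + 0 + 11 = 34
σ = (2, 3, 1, 4): 3 + 25 + 23 + 26 = 77
σ = (2, 3, 4, 1): 3 + 25 + 0 + 14 = 42
σ = (2, 4, 1, 3): 3 + 7 + 23 + 11 = 44
σ = (2, 4, 3, 1): 3 + 7 + (-7) + 14 = 17
σ = (3, 1, 2, 4): 30 + 20 + 29 + 26 = 105
σ = (3, 1, 4, 2): 30 + 20 + 0 + (-9) = 41
σ = (3, 2, 1, 4): 30 + 28 + 23 + 26 = 107
σ = (3, 2, 4, 1): 30 + 28 + 0 + 14 = 72
σ = (3, 4, 1, 2): 30 + 7 + 23 + (-9) = 51
σ = (3, 4, 2, 1): 30 + 7 + 29 + 14 = 80
σ = (4, 1, 2, 3): 6 + 20 + 29 + 11 = 66
σ = (4, 1, 3, 2): 6 + 20 + (-7) + (-9) = 10
σ = (4, 2, 1, 3): 6 + 28 + 23 + 11 = 68
σ = (4, 2, 3, 1): 6 + 28 + (-7) + 14 = 41
σ = (4, 3, 1, 2): 6 + 25 + 23 + (-9) = 45
σ = (4, 3, 2, 1): 6 + 25 + 29 + 14 = 74
Optimal value attained by: σ = (3, 2, 1, 4).
Answer: det⊕(T) = 107; verdict: NONSINGULAR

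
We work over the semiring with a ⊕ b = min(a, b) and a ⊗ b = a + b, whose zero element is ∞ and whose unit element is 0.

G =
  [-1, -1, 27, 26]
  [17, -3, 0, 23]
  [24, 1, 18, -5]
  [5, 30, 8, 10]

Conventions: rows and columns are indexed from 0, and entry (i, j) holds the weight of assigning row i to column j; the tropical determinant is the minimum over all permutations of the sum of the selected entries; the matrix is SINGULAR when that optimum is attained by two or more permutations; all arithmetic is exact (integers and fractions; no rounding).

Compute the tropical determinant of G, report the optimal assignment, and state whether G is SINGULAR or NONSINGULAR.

σ = (0, 1, 2, 3): (-1) + (-3) + 18 + 10 = 24
σ = (0, 1, 3, 2): (-1) + (-3) + (-5) + 8 = -1
σ = (0, 2, 1, 3): (-1) + 0 + 1 + 10 = 10
σ = (0, 2, 3, 1): (-1) + 0 + (-5) + 30 = 24
σ = (0, 3, 1, 2): (-1) + 23 + 1 + 8 = 31
σ = (0, 3, 2, 1): (-1) + 23 + 18 + 30 = 70
σ = (1, 0, 2, 3): (-1) + 17 + 18 + 10 = 44
σ = (1, 0, 3, 2): (-1) + 17 + (-5) + 8 = 19
σ = (1, 2, 0, 3): (-1) + 0 + 24 + 10 = 33
σ = (1, 2, 3, 0): (-1) + 0 + (-5) + 5 = -1
σ = (1, 3, 0, 2): (-1) + 23 + 24 + 8 = 54
σ = (1, 3, 2, 0): (-1) + 23 + 18 + 5 = 45
σ = (2, 0, 1, 3): 27 + 17 + 1 + 10 = 55
σ = (2, 0, 3, 1): 27 + 17 + (-5) + 30 = 69
σ = (2, 1, 0, 3): 27 + (-3) + 24 + 10 = 58
σ = (2, 1, 3, 0): 27 + (-3) + (-5) + 5 = 24
σ = (2, 3, 0, 1): 27 + 23 + 24 + 30 = 104
σ = (2, 3, 1, 0): 27 + 23 + 1 + 5 = 56
σ = (3, 0, 1, 2): 26 + 17 + 1 + 8 = 52
σ = (3, 0, 2, 1): 26 + 17 + 18 + 30 = 91
σ = (3, 1, 0, 2): 26 + (-3) + 24 + 8 = 55
σ = (3, 1, 2, 0): 26 + (-3) + 18 + 5 = 46
σ = (3, 2, 0, 1): 26 + 0 + 24 + 30 = 80
σ = (3, 2, 1, 0): 26 + 0 + 1 + 5 = 32
Optimal value attained by: σ = (0, 1, 3, 2).
Answer: det⊕(G) = -1; verdict: SINGULAR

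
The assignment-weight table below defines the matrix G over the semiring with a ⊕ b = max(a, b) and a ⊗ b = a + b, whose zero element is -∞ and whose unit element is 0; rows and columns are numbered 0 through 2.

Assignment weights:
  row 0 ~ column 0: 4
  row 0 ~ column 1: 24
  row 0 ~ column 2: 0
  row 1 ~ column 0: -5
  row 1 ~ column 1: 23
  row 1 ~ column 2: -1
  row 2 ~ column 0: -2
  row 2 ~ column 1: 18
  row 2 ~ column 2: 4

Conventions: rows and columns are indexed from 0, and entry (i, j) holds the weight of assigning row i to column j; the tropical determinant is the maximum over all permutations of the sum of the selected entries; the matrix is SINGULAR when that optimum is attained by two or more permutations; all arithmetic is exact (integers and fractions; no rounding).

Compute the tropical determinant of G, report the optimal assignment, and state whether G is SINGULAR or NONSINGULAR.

σ = (0, 1, 2): 4 + 23 + 4 = 31
σ = (0, 2, 1): 4 + (-1) + 18 = 21
σ = (1, 0, 2): 24 + (-5) + 4 = 23
σ = (1, 2, 0): 24 + (-1) + (-2) = 21
σ = (2, 0, 1): 0 + (-5) + 18 = 13
σ = (2, 1, 0): 0 + 23 + (-2) = 21
Optimal value attained by: σ = (0, 1, 2).
Answer: det⊕(G) = 31; verdict: NONSINGULAR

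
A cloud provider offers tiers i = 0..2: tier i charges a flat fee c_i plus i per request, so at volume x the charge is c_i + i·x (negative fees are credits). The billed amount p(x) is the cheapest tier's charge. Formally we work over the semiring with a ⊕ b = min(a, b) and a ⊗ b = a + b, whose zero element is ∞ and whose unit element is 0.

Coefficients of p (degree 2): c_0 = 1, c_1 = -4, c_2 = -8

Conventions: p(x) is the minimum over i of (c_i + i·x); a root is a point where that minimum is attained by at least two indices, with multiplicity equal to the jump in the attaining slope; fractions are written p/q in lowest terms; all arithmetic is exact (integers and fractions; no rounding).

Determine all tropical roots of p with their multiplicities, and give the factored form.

hull edge (i=0, c=1) to (i=1, c=-4): slope -5, span 1
hull edge (i=1, c=-4) to (i=2, c=-8): slope -4, span 1
Factored form: p(x) = -8 ⊗ (x ⊕ 4) ⊗ (x ⊕ 5)
Answer: roots = 4 (mult 1), 5 (mult 1)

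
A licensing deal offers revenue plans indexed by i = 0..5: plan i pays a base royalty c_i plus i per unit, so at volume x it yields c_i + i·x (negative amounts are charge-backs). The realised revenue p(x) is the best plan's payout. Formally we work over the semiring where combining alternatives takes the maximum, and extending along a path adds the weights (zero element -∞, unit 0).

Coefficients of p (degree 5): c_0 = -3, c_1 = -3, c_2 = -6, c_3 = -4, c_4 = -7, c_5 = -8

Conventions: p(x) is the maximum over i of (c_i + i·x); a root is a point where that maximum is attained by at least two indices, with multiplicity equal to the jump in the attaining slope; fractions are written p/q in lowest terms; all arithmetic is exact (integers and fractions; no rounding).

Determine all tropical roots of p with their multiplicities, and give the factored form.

hull edge (i=0, c=-3) to (i=1, c=-3): slope 0, span 1
hull edge (i=1, c=-3) to (i=3, c=-4): slope -1/2, span 2
hull edge (i=3, c=-4) to (i=5, c=-8): slope -2, span 2
Factored form: p(x) = -8 ⊗ (x ⊕ 0) ⊗ (x ⊕ 1/2) ⊗ (x ⊕ 1/2) ⊗ (x ⊕ 2) ⊗ (x ⊕ 2)
Answer: roots = 0 (mult 1), 1/2 (mult 2), 2 (mult 2)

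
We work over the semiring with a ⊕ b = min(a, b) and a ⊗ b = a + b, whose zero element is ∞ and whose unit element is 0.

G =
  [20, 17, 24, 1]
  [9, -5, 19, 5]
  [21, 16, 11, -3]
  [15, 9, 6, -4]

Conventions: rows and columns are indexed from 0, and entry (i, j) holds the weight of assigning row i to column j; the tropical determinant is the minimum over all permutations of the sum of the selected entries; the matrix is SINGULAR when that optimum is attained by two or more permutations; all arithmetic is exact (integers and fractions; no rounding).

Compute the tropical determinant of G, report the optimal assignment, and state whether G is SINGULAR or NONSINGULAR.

σ = (0, 1, 2, 3): 20 + (-5) + 11 + (-4) = 22
σ = (0, 1, 3, 2): 20 + (-5) + (-3) + 6 = 18
σ = (0, 2, 1, 3): 20 + 19 + 16 + (-4) = 51
σ = (0, 2, 3, 1): 20 + 19 + (-3) + 9 = 45
σ = (0, 3, 1, 2): 20 + 5 + 16 + 6 = 47
σ = (0, 3, 2, 1): 20 + 5 + 11 + 9 = 45
σ = (1, 0, 2, 3): 17 + 9 + 11 + (-4) = 33
σ = (1, 0, 3, 2): 17 + 9 + (-3) + 6 = 29
σ = (1, 2, 0, 3): 17 + 19 + 21 + (-4) = 53
σ = (1, 2, 3, 0): 17 + 19 + (-3) + 15 = 48
σ = (1, 3, 0, 2): 17 + 5 + 21 + 6 = 49
σ = (1, 3, 2, 0): 17 + 5 + 11 + 15 = 48
σ = (2, 0, 1, 3): 24 + 9 + 16 + (-4) = 45
σ = (2, 0, 3, 1): 24 + 9 + (-3) + 9 = 39
σ = (2, 1, 0, 3): 24 + (-5) + 21 + (-4) = 36
σ = (2, 1, 3, 0): 24 + (-5) + (-3) + 15 = 31
σ = (2, 3, 0, 1): 24 + 5 + 21 + 9 = 59
σ = (2, 3, 1, 0): 24 + 5 + 16 + 15 = 60
σ = (3, 0, 1, 2): 1 + 9 + 16 + 6 = 32
σ = (3, 0, 2, 1): 1 + 9 + 11 + 9 = 30
σ = (3, 1, 0, 2): 1 + (-5) + 21 + 6 = 23
σ = (3, 1, 2, 0): 1 + (-5) + 11 + 15 = 22
σ = (3, 2, 0, 1): 1 + 19 + 21 + 9 = 50
σ = (3, 2, 1, 0): 1 + 19 + 16 + 15 = 51
Optimal value attained by: σ = (0, 1, 3, 2).
Answer: det⊕(G) = 18; verdict: NONSINGULAR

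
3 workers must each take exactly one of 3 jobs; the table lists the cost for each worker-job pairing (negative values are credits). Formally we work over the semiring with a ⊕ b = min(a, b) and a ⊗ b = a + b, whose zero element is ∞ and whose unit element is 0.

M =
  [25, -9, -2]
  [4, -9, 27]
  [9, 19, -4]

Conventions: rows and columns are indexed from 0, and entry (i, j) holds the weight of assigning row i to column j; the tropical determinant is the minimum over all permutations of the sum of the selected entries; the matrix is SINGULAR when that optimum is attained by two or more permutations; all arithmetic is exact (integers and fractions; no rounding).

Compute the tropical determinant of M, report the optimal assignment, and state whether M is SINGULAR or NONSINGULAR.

σ = (0, 1, 2): 25 + (-9) + (-4) = 12
σ = (0, 2, 1): 25 + 27 + 19 = 71
σ = (1, 0, 2): (-9) + 4 + (-4) = -9
σ = (1, 2, 0): (-9) + 27 + 9 = 27
σ = (2, 0, 1): (-2) + 4 + 19 = 21
σ = (2, 1, 0): (-2) + (-9) + 9 = -2
Optimal value attained by: σ = (1, 0, 2).
Answer: det⊕(M) = -9; verdict: NONSINGULAR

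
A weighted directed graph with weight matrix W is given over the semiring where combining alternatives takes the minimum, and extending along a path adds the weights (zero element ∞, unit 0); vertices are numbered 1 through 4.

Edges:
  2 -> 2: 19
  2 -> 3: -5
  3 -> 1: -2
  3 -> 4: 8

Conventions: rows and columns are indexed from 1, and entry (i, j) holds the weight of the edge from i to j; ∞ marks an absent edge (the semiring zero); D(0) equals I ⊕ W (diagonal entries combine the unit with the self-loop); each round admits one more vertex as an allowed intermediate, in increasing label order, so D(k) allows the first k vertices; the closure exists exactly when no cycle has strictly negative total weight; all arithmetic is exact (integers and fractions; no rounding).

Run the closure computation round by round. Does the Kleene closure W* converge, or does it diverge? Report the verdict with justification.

D(0):
  [0, ∞, ∞, ∞]
  [∞, 0, -5, ∞]
  [-2, ∞, 0, 8]
  [∞, ∞, ∞, 0]
D(1):
  [0, ∞, ∞, ∞]
  [∞, 0, -5, ∞]
  [-2, ∞, 0, 8]
  [∞, ∞, ∞, 0]
D(2):
  [0, ∞, ∞, ∞]
  [∞, 0, -5, ∞]
  [-2, ∞, 0, 8]
  [∞, ∞, ∞, 0]
D(3):
  [0, ∞, ∞, ∞]
  [-7, 0, -5, 3]
  [-2, ∞, 0, 8]
  [∞, ∞, ∞, 0]
D(4):
  [0, ∞, ∞, ∞]
  [-7, 0, -5, 3]
  [-2, ∞, 0, 8]
  [∞, ∞, ∞, 0]
Key observation: every diagonal entry stays at the unit through all rounds, so no improving cycle exists.
Answer: CONVERGES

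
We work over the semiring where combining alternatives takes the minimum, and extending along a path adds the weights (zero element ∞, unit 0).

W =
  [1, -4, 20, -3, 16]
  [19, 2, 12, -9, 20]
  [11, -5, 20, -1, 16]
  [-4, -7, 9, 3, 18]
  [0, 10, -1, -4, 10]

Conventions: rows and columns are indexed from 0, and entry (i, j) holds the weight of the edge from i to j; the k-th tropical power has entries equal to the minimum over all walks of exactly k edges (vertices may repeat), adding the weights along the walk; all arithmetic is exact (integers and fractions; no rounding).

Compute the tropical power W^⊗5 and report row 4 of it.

W^⊗2:
  [-7, -10, 6, -13, 15]
  [-13, -16, 0, -7, 9]
  [-5, -8, 7, -14, 15]
  [-3, -8, 5, -16, 12]
  [-8, -11, 5, -3, 14]
W^⊗3:
  [-17, -20, -4, -19, 5]
  [-12, -17, -4, -25, 3]
  [-18, -21, -5, -17, 4]
  [-20, -23, -7, -17, 2]
  [-7, -12, 1, -20, 8]
W^⊗4:
  [-23, -26, -10, -29, -1]
  [-29, -32, -16, -26, -7]
  [-21, -24, -9, -30, -2]
  [-21, -24, -11, -32, -4]
  [-24, -27, -11, -21, -2]
W^⊗5:
  [-33, -36, -20, -35, -11]
  [-30, -33, -20, -41, -13]
  [-34, -37, -21, -33, -12]
  [-36, -39, -23, -33, -14]
  [-25, -28, -15, -36, -8]
Answer: row 4 of W^⊗5 = [-25, -28, -15, -36, -8]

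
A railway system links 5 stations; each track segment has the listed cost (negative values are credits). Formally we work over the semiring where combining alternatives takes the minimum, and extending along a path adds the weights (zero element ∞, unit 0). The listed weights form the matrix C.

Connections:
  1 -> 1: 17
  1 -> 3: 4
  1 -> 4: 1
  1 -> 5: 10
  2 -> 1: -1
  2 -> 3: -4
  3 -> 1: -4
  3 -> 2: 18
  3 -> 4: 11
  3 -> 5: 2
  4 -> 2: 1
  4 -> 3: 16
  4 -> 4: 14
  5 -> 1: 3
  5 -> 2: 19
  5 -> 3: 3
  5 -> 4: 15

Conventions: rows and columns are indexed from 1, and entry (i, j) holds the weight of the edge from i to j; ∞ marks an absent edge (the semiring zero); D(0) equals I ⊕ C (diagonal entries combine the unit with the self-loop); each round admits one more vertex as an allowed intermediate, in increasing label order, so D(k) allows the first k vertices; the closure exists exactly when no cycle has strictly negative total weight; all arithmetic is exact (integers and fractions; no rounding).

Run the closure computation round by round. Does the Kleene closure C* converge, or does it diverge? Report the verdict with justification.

D(0):
  [0, ∞, 4, 1, 10]
  [-1, 0, -4, ∞, ∞]
  [-4, 18, 0, 11, 2]
  [∞, 1, 16, 0, ∞]
  [3, 19, 3, 15, 0]
D(1):
  [0, ∞, 4, 1, 10]
  [-1, 0, -4, 0, 9]
  [-4, 18, 0, -3, 2]
  [∞, 1, 16, 0, ∞]
  [3, 19, 3, 4, 0]
D(2):
  [0, ∞, 4, 1, 10]
  [-1, 0, -4, 0, 9]
  [-4, 18, 0, -3, 2]
  [0, 1, -3, 0, 10]
  [3, 19, 3, 4, 0]
Detection: at round 3, diagonal entry (4, 4) turns strictly negative.
Key observation: the cycle 4->2->3->1->4 has total weight 1 + (-4) + (-4) + 1, which is strictly negative.
Answer: DIVERGES — negative cycle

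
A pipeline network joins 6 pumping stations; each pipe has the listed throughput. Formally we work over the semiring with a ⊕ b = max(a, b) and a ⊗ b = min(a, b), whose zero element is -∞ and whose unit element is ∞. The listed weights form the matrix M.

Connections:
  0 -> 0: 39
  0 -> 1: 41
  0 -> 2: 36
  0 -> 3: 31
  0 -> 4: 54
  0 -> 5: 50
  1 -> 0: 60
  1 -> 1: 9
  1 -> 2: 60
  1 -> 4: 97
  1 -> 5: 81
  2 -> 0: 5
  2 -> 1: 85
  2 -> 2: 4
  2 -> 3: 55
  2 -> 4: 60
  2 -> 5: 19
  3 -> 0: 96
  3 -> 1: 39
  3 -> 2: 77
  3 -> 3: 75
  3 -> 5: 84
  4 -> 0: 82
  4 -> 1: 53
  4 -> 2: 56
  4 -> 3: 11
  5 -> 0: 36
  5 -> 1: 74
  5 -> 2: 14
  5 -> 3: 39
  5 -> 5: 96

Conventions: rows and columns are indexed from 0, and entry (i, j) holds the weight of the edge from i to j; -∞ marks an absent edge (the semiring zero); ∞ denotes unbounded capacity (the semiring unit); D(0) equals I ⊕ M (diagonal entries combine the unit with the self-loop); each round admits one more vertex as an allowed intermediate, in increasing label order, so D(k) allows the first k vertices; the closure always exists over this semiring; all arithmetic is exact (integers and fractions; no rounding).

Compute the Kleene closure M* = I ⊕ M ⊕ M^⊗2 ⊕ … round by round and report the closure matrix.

D(0):
  [∞, 41, 36, 31, 54, 50]
  [60, ∞, 60, -∞, 97, 81]
  [5, 85, ∞, 55, 60, 19]
  [96, 39, 77, ∞, -∞, 84]
  [82, 53, 56, 11, ∞, -∞]
  [36, 74, 14, 39, -∞, ∞]
D(1):
  [∞, 41, 36, 31, 54, 50]
  [60, ∞, 60, 31, 97, 81]
  [5, 85, ∞, 55, 60, 19]
  [96, 41, 77, ∞, 54, 84]
  [82, 53, 56, 31, ∞, 50]
  [36, 74, 36, 39, 36, ∞]
D(2):
  [∞, 41, 41, 31, 54, 50]
  [60, ∞, 60, 31, 97, 81]
  [60, 85, ∞, 55, 85, 81]
  [96, 41, 77, ∞, 54, 84]
  [82, 53, 56, 31, ∞, 53]
  [60, 74, 60, 39, 74, ∞]
D(3):
  [∞, 41, 41, 41, 54, 50]
  [60, ∞, 60, 55, 97, 81]
  [60, 85, ∞, 55, 85, 81]
  [96, 77, 77, ∞, 77, 84]
  [82, 56, 56, 55, ∞, 56]
  [60, 74, 60, 55, 74, ∞]
D(4):
  [∞, 41, 41, 41, 54, 50]
  [60, ∞, 60, 55, 97, 81]
  [60, 85, ∞, 55, 85, 81]
  [96, 77, 77, ∞, 77, 84]
  [82, 56, 56, 55, ∞, 56]
  [60, 74, 60, 55, 74, ∞]
D(5):
  [∞, 54, 54, 54, 54, 54]
  [82, ∞, 60, 55, 97, 81]
  [82, 85, ∞, 55, 85, 81]
  [96, 77, 77, ∞, 77, 84]
  [82, 56, 56, 55, ∞, 56]
  [74, 74, 60, 55, 74, ∞]
D(6):
  [∞, 54, 54, 54, 54, 54]
  [82, ∞, 60, 55, 97, 81]
  [82, 85, ∞, 55, 85, 81]
  [96, 77, 77, ∞, 77, 84]
  [82, 56, 56, 55, ∞, 56]
  [74, 74, 60, 55, 74, ∞]
Answer: M* = [[∞, 54, 54, 54, 54, 54], [82, ∞, 60, 55, 97, 81], [82, 85, ∞, 55, 85, 81], [96, 77, 77, ∞, 77, 84], [82, 56, 56, 55, ∞, 56], [74, 74, 60, 55, 74, ∞]]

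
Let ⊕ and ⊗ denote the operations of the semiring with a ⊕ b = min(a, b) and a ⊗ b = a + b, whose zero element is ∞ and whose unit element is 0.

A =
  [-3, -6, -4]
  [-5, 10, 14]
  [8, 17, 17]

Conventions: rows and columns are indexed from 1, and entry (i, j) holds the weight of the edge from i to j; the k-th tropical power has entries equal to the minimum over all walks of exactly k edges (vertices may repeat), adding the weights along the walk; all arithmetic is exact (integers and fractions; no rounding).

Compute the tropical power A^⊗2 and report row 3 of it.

A^⊗2:
  [-11, -9, -7]
  [-8, -11, -9]
  [5, 2, 4]
Answer: row 3 of A^⊗2 = [5, 2, 4]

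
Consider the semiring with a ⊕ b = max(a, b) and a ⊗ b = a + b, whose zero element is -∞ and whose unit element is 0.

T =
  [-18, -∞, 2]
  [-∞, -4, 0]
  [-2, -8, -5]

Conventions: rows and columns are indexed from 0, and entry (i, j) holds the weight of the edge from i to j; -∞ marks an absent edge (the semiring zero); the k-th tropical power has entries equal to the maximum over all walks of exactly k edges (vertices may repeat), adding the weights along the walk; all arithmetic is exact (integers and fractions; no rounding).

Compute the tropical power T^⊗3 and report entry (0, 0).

T^⊗2:
  [0, -6, -3]
  [-2, -8, -4]
  [-7, -12, 0]
T^⊗3:
  [-5, -10, 2]
  [-6, -12, 0]
  [-2, -8, -5]
Key observation: the optimum is the walk 0->2->2->0, with weight 2 + (-5) + (-2) = -5.
Optimal value attained by: walk 0->2->2->0.
Answer: (T^⊗3)[0][0] = -5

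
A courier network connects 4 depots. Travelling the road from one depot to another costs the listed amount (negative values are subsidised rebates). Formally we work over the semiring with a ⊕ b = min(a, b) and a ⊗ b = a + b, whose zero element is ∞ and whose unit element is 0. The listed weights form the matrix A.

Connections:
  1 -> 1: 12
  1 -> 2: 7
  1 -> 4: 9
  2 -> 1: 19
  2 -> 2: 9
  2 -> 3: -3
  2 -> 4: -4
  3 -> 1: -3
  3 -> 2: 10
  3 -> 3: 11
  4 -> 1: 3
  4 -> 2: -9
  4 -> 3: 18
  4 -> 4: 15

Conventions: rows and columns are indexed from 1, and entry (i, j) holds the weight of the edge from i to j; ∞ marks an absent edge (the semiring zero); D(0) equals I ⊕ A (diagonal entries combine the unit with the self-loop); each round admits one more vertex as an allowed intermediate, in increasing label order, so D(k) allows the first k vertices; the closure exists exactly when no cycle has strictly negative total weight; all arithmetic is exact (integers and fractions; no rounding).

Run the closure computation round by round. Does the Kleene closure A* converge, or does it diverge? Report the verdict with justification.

D(0):
  [0, 7, ∞, 9]
  [19, 0, -3, -4]
  [-3, 10, 0, ∞]
  [3, -9, 18, 0]
D(1):
  [0, 7, ∞, 9]
  [19, 0, -3, -4]
  [-3, 4, 0, 6]
  [3, -9, 18, 0]
Detection: at round 2, diagonal entry (4, 4) turns strictly negative.
Key observation: the cycle 4->2->4 has total weight (-9) + (-4), which is strictly negative.
Answer: DIVERGES — negative cycle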